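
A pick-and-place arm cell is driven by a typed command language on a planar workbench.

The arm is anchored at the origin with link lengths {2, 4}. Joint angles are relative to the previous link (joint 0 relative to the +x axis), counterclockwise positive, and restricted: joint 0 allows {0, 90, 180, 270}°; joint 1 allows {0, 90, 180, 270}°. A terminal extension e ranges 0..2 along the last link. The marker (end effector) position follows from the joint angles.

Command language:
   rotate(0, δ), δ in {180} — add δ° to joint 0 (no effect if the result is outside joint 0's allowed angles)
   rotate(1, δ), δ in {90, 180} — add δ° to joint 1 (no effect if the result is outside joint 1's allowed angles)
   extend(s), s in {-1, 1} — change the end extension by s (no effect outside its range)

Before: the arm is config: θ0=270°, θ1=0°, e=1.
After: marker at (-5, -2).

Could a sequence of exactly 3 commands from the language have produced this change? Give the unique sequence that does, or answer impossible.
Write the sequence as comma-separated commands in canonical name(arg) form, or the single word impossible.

rotate(1, 90), rotate(1, 90), rotate(1, 90)

t0: config: θ0=270°, θ1=0°, e=1
1. rotate(1, 90) → config: θ0=270°, θ1=90°, e=1
2. rotate(1, 90) → config: θ0=270°, θ1=180°, e=1
3. rotate(1, 90) → config: θ0=270°, θ1=270°, e=1
no other 3-command option fits: unique.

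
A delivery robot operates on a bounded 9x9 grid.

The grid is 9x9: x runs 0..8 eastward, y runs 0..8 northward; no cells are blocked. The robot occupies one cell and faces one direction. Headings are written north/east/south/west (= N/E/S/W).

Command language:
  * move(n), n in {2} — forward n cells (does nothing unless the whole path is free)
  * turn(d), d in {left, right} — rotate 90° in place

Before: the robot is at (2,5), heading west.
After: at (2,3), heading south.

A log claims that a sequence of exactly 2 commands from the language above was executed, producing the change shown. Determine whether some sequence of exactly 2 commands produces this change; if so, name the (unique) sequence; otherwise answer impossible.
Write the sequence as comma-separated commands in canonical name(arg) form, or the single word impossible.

turn(left), move(2)

key: running move(2) before turn(left) would end elsewhere — order is forced
start: at (2,5), heading west
1. turn(left) → at (2,5), heading south
2. move(2) → at (2,3), heading south
no other 2-command option fits: unique.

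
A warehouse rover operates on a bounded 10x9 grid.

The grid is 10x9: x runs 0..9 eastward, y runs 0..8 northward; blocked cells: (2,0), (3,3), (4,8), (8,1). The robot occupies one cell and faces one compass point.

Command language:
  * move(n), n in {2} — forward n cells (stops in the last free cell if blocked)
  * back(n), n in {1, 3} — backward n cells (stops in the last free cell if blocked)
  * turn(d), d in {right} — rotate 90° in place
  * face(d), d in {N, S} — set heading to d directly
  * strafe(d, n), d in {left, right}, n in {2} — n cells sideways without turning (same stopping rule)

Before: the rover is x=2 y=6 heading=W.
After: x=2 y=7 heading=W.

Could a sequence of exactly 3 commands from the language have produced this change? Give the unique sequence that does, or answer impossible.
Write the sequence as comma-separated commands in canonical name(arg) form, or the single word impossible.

key: order matters: swapping face(S) and turn(right) lands elsewhere
t0: x=2 y=6 heading=W
t=1 face(S) ⇒ x=2 y=6 heading=S
t=2 back(1) ⇒ x=2 y=7 heading=S
t=3 turn(right) ⇒ x=2 y=7 heading=W
all 512 alternatives checked — unique.

face(S), back(1), turn(right)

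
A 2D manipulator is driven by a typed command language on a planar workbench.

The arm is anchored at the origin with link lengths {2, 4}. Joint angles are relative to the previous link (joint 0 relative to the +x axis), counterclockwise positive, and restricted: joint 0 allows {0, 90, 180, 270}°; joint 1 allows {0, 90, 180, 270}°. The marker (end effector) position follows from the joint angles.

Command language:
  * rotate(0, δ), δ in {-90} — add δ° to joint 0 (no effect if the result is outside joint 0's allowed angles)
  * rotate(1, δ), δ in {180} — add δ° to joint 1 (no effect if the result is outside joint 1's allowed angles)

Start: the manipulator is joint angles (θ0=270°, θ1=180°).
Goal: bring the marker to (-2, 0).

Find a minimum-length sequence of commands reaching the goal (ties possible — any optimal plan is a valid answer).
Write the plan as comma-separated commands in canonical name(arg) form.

t0: joint angles (θ0=270°, θ1=180°)
1. rotate(0, -90) → joint angles (θ0=180°, θ1=180°)
2. rotate(0, -90) → joint angles (θ0=90°, θ1=180°)
3. rotate(0, -90) → joint angles (θ0=0°, θ1=180°)
minimal: 3 command(s), checked below 3.

rotate(0, -90), rotate(0, -90), rotate(0, -90)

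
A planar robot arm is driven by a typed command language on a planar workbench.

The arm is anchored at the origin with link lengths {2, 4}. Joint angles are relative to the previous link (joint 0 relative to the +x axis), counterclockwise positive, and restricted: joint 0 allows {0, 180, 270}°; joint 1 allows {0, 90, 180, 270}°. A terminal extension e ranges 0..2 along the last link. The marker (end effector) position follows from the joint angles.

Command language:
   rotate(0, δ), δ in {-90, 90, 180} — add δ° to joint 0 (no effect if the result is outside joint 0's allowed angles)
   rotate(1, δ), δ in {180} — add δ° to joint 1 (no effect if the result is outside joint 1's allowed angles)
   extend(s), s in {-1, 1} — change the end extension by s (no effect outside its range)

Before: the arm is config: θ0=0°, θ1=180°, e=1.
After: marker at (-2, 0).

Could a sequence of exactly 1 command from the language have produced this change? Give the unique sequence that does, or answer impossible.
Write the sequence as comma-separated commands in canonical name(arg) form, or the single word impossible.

extend(-1)

start: config: θ0=0°, θ1=180°, e=1
1. extend(-1) → config: θ0=0°, θ1=180°, e=0
no other 1-command option fits: unique.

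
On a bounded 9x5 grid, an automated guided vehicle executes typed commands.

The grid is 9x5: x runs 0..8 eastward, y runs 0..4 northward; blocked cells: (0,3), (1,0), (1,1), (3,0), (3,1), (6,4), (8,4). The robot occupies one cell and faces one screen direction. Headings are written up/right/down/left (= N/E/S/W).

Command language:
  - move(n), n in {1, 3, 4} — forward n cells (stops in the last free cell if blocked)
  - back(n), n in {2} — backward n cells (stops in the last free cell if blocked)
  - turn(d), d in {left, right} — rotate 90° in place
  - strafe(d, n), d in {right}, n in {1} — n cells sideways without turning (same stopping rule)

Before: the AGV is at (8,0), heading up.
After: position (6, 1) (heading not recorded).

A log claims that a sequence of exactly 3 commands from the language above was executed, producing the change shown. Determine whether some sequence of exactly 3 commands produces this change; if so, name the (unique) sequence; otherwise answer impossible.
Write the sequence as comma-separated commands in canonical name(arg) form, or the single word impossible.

key: running back(2) before move(1) would end elsewhere — order is forced
initial: at (8,0), heading up
1. move(1) → at (8,1), heading up
2. turn(right) → at (8,1), heading right
3. back(2) → at (6,1), heading right
no other 3-command option fits: unique.

move(1), turn(right), back(2)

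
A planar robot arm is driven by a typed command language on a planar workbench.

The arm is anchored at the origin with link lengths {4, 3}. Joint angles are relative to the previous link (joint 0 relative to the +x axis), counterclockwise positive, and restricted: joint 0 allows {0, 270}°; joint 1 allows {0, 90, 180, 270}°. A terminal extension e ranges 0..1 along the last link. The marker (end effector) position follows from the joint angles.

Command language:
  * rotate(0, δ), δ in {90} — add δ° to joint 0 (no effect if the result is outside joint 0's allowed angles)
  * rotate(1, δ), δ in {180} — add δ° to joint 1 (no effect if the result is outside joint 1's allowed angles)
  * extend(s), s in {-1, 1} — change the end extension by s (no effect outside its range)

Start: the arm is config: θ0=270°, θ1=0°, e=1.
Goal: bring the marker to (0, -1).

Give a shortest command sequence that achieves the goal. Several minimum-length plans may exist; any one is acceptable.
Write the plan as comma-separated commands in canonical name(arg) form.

extend(-1), rotate(1, 180)

t0: config: θ0=270°, θ1=0°, e=1
1. extend(-1) → config: θ0=270°, θ1=0°, e=0
2. rotate(1, 180) → config: θ0=270°, θ1=180°, e=0
minimal: 2 command(s), checked below 2.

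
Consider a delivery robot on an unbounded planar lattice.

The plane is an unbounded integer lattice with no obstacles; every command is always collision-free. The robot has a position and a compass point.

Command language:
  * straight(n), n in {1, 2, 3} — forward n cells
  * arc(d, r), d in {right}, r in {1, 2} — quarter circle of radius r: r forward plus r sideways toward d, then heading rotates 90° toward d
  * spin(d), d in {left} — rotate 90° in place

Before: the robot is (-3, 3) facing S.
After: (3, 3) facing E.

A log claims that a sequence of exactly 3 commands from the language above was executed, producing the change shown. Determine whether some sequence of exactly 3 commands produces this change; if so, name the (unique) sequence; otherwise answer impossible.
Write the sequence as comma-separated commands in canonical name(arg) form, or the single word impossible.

key: running straight(3) before spin(left) would end elsewhere — order is forced
from: (-3, 3) facing S
[1] after spin(left): (-3, 3) facing E
[2] after straight(3): (0, 3) facing E
[3] after straight(3): (3, 3) facing E
uniquely the one of 216 3-step routes that fits.

spin(left), straight(3), straight(3)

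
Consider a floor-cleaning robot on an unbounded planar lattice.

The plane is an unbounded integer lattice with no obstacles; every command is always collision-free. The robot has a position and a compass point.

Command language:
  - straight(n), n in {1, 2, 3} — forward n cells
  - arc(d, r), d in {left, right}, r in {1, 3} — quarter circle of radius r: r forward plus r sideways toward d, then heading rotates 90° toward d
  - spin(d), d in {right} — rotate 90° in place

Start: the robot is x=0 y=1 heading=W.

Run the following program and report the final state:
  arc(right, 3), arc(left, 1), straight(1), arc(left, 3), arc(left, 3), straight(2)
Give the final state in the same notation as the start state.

t0: x=0 y=1 heading=W
1. arc(right, 3) → x=-3 y=4 heading=N
2. arc(left, 1) → x=-4 y=5 heading=W
3. straight(1) → x=-5 y=5 heading=W
4. arc(left, 3) → x=-8 y=2 heading=S
5. arc(left, 3) → x=-5 y=-1 heading=E
6. straight(2) → x=-3 y=-1 heading=E

x=-3 y=-1 heading=E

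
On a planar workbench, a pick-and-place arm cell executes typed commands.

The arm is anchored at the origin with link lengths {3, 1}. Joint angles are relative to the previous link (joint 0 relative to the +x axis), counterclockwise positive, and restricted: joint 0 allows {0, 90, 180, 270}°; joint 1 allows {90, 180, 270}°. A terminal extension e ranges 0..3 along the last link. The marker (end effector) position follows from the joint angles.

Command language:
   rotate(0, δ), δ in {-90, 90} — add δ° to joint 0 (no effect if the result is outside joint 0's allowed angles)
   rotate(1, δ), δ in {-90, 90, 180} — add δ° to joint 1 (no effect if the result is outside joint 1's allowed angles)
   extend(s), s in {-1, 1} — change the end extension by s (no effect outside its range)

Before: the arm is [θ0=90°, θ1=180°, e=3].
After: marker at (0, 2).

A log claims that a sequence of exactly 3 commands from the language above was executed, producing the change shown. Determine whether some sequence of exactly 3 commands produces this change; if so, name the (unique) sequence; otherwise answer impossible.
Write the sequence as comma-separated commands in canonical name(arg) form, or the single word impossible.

start: [θ0=90°, θ1=180°, e=3]
[1] after extend(-1): [θ0=90°, θ1=180°, e=2]
[2] after extend(-1): [θ0=90°, θ1=180°, e=1]
[3] after extend(-1): [θ0=90°, θ1=180°, e=0]
no rival 3-sequence matches.

extend(-1), extend(-1), extend(-1)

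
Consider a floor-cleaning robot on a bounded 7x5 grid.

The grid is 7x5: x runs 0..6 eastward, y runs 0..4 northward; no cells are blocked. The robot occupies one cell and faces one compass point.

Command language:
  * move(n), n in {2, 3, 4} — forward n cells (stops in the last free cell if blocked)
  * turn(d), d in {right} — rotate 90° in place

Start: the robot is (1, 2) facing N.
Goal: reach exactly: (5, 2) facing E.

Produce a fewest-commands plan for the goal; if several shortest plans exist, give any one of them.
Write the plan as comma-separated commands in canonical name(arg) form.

turn(right), move(4)

from: (1, 2) facing N
1. turn(right) → (1, 2) facing E
2. move(4) → (5, 2) facing E
minimal: 2 command(s), checked below 2.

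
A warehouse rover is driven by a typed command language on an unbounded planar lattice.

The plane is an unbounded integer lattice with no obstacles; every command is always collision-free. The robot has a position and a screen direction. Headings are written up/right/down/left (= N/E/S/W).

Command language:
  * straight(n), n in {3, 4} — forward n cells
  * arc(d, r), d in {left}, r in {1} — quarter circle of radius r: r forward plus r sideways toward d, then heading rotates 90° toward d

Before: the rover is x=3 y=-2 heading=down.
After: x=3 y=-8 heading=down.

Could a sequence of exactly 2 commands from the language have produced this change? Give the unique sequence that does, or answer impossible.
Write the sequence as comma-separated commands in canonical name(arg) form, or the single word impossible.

straight(3), straight(3)

key: heading stays S — no command in the sequence turns
initial: x=3 y=-2 heading=down
1. straight(3) → x=3 y=-5 heading=down
2. straight(3) → x=3 y=-8 heading=down
uniquely the one of 9 2-step routes that fits.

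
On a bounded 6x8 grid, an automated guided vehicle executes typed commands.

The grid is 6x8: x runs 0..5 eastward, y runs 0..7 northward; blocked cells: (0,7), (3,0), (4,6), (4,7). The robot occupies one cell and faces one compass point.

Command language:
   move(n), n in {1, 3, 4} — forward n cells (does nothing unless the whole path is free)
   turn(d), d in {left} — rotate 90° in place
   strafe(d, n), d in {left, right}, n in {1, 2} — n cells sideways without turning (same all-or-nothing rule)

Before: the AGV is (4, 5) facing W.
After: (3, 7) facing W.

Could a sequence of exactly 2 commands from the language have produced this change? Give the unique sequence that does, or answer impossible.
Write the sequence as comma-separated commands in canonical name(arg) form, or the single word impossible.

key: order matters: swapping move(1) and strafe(right, 2) lands elsewhere
from: (4, 5) facing W
step 1 (move(1)): (3, 5) facing W
step 2 (strafe(right, 2)): (3, 7) facing W
all 64 alternatives checked — unique.

move(1), strafe(right, 2)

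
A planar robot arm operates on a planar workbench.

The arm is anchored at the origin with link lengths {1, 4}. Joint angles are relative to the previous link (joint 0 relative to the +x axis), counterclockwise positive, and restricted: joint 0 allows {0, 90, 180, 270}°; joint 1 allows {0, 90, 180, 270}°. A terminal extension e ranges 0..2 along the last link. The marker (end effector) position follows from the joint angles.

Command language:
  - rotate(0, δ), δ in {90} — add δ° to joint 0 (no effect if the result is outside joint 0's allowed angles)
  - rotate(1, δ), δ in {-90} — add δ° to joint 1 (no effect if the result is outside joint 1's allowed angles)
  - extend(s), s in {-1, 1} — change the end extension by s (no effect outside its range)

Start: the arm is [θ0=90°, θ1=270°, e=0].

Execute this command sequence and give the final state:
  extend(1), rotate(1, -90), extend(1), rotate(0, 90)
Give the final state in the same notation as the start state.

[θ0=180°, θ1=180°, e=2]

from: [θ0=90°, θ1=270°, e=0]
step 1 (extend(1)): [θ0=90°, θ1=270°, e=1]
step 2 (rotate(1, -90)): [θ0=90°, θ1=180°, e=1]
step 3 (extend(1)): [θ0=90°, θ1=180°, e=2]
step 4 (rotate(0, 90)): [θ0=180°, θ1=180°, e=2]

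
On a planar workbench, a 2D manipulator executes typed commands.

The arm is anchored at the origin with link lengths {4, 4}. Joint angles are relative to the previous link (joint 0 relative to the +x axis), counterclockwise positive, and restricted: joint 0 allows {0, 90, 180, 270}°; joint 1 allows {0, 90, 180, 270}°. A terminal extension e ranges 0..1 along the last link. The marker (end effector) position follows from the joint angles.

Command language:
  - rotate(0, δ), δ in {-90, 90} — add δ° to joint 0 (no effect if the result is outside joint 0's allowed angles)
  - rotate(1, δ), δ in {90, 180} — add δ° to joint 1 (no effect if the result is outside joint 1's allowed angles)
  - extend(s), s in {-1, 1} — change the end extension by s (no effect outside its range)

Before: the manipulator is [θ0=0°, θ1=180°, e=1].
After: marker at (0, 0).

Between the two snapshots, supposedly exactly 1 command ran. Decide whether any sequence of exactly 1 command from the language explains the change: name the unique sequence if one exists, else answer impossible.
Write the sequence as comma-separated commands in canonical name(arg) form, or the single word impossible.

begin: [θ0=0°, θ1=180°, e=1]
1. extend(-1) → [θ0=0°, θ1=180°, e=0]
uniquely the one of 6 1-step routes that fits.

extend(-1)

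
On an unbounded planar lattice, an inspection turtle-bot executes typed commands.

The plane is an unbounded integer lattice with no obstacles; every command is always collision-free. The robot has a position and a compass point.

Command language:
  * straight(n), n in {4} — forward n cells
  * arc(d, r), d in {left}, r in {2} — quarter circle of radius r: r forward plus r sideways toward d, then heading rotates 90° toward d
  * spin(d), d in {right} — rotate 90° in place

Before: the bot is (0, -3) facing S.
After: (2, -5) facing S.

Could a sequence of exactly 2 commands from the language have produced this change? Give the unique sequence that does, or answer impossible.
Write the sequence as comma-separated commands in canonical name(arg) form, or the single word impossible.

key: order matters: swapping arc(left, 2) and spin(right) lands elsewhere
from: (0, -3) facing S
1. arc(left, 2) → (2, -5) facing E
2. spin(right) → (2, -5) facing S
uniquely the one of 9 2-step routes that fits.

arc(left, 2), spin(right)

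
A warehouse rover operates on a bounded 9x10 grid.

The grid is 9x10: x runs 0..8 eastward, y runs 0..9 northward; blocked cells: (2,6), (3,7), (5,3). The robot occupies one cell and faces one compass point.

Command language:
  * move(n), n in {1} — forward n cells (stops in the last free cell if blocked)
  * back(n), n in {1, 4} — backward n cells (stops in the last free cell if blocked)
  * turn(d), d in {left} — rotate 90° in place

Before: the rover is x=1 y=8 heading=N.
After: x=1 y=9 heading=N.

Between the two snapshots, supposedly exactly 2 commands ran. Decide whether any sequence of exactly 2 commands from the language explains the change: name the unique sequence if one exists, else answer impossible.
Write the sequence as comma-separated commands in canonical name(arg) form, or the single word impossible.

move(1), move(1)

key: heading stays N — no command in the sequence turns
start: x=1 y=8 heading=N
t=1 move(1) ⇒ x=1 y=9 heading=N
t=2 move(1) ⇒ x=1 y=9 heading=N
no other 2-command option fits: unique.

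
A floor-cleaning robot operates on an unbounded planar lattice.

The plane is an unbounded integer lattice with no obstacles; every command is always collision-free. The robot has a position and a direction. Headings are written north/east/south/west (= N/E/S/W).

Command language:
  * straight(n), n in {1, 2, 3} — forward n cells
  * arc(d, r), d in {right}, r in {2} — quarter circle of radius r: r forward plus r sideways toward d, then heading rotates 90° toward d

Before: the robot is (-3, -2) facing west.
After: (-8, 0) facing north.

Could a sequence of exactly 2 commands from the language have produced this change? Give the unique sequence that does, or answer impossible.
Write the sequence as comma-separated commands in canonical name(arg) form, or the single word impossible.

key: running arc(right, 2) before straight(3) would end elsewhere — order is forced
t0: (-3, -2) facing west
[1] after straight(3): (-6, -2) facing west
[2] after arc(right, 2): (-8, 0) facing north
no other 2-command option fits: unique.

straight(3), arc(right, 2)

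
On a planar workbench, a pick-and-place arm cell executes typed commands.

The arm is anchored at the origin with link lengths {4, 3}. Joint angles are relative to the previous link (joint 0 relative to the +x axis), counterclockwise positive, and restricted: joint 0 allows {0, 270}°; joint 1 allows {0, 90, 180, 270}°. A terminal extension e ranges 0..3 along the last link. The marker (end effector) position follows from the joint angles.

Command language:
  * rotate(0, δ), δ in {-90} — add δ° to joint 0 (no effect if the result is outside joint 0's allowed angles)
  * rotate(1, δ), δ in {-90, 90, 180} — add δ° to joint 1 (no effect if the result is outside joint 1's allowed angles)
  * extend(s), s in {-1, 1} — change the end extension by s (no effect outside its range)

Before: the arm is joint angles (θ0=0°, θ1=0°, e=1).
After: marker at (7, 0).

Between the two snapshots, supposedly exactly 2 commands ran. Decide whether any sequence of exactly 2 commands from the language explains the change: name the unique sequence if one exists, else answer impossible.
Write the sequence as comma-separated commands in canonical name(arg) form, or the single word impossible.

extend(-1), extend(-1)

initial: joint angles (θ0=0°, θ1=0°, e=1)
[1] after extend(-1): joint angles (θ0=0°, θ1=0°, e=0)
[2] after extend(-1): joint angles (θ0=0°, θ1=0°, e=0)
uniquely the one of 36 2-step routes that fits.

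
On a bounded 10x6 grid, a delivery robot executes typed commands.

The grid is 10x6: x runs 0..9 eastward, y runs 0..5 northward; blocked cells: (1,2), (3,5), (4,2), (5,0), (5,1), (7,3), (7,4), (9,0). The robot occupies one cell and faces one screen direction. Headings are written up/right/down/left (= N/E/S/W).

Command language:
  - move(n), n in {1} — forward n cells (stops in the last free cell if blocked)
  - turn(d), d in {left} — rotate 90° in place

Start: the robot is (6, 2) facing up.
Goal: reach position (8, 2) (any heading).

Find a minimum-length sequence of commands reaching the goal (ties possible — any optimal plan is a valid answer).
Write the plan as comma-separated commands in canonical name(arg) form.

t0: (6, 2) facing up
1. turn(left) → (6, 2) facing left
2. turn(left) → (6, 2) facing down
3. turn(left) → (6, 2) facing right
4. move(1) → (7, 2) facing right
5. move(1) → (8, 2) facing right
minimal: 5 command(s), checked below 5.

turn(left), turn(left), turn(left), move(1), move(1)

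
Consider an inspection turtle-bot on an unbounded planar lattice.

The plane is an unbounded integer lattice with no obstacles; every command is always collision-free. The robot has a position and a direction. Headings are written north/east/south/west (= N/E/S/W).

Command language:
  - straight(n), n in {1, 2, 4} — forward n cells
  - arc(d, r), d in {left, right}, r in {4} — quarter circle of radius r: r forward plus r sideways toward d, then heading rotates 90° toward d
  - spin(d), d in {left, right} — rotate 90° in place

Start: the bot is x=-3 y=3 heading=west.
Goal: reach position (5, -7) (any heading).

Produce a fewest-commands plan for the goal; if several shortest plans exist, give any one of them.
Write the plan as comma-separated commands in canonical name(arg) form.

from: x=-3 y=3 heading=west
step 1 (spin(left)): x=-3 y=3 heading=south
step 2 (arc(left, 4)): x=1 y=-1 heading=east
step 3 (arc(right, 4)): x=5 y=-5 heading=south
step 4 (straight(2)): x=5 y=-7 heading=south
shorter routes all fall short; 4 is best.

spin(left), arc(left, 4), arc(right, 4), straight(2)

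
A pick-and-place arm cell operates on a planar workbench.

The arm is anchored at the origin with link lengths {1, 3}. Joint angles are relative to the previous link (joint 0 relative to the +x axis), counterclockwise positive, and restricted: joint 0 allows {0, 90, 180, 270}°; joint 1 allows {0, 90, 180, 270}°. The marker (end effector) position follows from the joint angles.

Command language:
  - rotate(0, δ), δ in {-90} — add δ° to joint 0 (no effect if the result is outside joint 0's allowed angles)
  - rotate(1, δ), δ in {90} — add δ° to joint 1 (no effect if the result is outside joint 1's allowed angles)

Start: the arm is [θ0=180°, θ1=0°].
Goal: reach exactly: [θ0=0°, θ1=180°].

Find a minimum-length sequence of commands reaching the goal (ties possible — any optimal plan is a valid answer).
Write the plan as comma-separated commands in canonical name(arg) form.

start: [θ0=180°, θ1=0°]
t=1 rotate(0, -90) ⇒ [θ0=90°, θ1=0°]
t=2 rotate(0, -90) ⇒ [θ0=0°, θ1=0°]
t=3 rotate(1, 90) ⇒ [θ0=0°, θ1=90°]
t=4 rotate(1, 90) ⇒ [θ0=0°, θ1=180°]
shorter routes all fall short; 4 is best.

rotate(0, -90), rotate(0, -90), rotate(1, 90), rotate(1, 90)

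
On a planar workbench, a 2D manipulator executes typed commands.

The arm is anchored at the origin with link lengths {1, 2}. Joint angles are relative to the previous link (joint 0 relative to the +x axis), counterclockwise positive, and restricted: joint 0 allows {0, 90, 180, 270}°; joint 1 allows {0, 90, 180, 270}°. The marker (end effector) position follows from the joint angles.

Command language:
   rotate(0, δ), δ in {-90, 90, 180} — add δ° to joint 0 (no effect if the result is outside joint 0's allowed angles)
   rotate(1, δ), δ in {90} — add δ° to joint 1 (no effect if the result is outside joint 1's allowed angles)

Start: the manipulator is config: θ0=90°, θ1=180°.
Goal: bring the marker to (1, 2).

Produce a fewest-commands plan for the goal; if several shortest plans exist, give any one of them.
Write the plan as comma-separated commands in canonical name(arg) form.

rotate(1, 90), rotate(1, 90), rotate(1, 90), rotate(0, -90)

start: config: θ0=90°, θ1=180°
[1] after rotate(1, 90): config: θ0=90°, θ1=270°
[2] after rotate(1, 90): config: θ0=90°, θ1=0°
[3] after rotate(1, 90): config: θ0=90°, θ1=90°
[4] after rotate(0, -90): config: θ0=0°, θ1=90°
no 3-step plan works, so 4 is optimal.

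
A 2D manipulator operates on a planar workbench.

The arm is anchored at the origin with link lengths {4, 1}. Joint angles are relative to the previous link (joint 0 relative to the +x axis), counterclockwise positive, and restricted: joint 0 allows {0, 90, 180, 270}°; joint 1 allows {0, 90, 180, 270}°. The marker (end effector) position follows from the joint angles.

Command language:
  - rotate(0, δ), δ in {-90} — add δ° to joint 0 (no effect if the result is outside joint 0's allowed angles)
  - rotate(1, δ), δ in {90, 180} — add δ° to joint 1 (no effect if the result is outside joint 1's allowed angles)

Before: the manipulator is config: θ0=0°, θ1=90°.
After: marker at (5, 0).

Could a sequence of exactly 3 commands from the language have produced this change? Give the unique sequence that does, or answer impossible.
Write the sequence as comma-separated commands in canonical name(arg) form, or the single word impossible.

rotate(1, 90), rotate(1, 90), rotate(1, 90)

t0: config: θ0=0°, θ1=90°
[1] after rotate(1, 90): config: θ0=0°, θ1=180°
[2] after rotate(1, 90): config: θ0=0°, θ1=270°
[3] after rotate(1, 90): config: θ0=0°, θ1=0°
all 27 alternatives checked — unique.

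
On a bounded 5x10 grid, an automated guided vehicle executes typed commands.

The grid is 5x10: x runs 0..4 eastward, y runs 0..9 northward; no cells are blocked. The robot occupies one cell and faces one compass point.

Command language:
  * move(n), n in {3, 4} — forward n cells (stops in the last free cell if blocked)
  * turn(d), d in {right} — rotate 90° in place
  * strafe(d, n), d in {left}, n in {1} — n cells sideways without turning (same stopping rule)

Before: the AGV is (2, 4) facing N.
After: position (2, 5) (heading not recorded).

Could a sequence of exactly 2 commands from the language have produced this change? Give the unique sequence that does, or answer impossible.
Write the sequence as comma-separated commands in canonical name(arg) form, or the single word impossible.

key: running strafe(left, 1) before turn(right) would end elsewhere — order is forced
initial: (2, 4) facing N
1. turn(right) → (2, 4) facing E
2. strafe(left, 1) → (2, 5) facing E
no rival 2-sequence matches.

turn(right), strafe(left, 1)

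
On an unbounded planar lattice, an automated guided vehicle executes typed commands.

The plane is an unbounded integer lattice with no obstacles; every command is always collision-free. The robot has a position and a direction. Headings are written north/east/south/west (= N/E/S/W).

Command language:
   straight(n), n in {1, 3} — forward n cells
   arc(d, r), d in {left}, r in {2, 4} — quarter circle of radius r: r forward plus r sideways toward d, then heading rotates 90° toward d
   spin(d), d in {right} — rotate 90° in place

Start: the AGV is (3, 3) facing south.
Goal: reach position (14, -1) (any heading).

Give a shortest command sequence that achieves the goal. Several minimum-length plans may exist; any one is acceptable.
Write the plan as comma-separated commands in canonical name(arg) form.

arc(left, 4), straight(3), straight(3), straight(1)

start: (3, 3) facing south
t=1 arc(left, 4) ⇒ (7, -1) facing east
t=2 straight(3) ⇒ (10, -1) facing east
t=3 straight(3) ⇒ (13, -1) facing east
t=4 straight(1) ⇒ (14, -1) facing east
nothing shorter than 4 reaches the goal.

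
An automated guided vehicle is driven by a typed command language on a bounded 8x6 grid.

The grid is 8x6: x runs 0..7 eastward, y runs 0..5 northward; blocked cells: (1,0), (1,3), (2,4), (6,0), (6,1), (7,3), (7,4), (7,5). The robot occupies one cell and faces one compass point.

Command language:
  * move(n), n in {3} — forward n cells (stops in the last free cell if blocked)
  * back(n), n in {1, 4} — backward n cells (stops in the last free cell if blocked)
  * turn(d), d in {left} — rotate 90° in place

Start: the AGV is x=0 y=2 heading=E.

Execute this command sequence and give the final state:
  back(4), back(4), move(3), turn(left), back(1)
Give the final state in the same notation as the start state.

x=3 y=1 heading=N

t0: x=0 y=2 heading=E
1. back(4) → x=0 y=2 heading=E
2. back(4) → x=0 y=2 heading=E
3. move(3) → x=3 y=2 heading=E
4. turn(left) → x=3 y=2 heading=N
5. back(1) → x=3 y=1 heading=N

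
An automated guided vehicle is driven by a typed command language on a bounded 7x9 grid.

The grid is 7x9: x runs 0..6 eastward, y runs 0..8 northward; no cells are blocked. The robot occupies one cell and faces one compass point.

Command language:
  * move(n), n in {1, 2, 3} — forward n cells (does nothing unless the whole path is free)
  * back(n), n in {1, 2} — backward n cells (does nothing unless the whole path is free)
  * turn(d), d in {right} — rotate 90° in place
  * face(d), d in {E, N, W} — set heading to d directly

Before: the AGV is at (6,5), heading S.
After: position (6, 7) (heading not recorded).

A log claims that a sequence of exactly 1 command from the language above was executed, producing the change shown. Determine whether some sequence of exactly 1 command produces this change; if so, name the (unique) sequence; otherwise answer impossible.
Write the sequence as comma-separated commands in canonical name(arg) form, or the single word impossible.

back(2)

start: at (6,5), heading S
1. back(2) → at (6,7), heading S
uniquely the one of 9 1-step routes that fits.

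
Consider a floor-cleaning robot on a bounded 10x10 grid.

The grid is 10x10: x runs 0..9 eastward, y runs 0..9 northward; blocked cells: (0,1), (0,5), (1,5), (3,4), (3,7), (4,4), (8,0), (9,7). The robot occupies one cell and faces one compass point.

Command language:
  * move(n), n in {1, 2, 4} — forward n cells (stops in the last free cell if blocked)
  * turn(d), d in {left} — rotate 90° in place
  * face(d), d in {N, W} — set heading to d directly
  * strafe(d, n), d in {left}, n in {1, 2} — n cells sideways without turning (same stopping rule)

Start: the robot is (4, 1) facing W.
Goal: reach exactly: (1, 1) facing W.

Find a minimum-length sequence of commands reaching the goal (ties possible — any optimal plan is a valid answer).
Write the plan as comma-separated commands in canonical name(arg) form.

move(4)

initial: (4, 1) facing W
t=1 move(4) ⇒ (1, 1) facing W
nothing shorter than 1 reaches the goal.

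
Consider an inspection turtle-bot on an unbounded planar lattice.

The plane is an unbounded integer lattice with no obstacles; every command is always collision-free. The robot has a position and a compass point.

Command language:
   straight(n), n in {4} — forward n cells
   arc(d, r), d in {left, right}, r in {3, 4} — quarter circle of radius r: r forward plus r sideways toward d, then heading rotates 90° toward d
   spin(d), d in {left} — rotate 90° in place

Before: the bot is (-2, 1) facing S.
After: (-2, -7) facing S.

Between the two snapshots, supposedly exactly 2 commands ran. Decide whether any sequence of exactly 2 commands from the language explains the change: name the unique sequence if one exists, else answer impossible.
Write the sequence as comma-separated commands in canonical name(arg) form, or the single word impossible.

straight(4), straight(4)

key: still facing S at the end — nothing in the sequence rotates
start: (-2, 1) facing S
[1] after straight(4): (-2, -3) facing S
[2] after straight(4): (-2, -7) facing S
no rival 2-sequence matches.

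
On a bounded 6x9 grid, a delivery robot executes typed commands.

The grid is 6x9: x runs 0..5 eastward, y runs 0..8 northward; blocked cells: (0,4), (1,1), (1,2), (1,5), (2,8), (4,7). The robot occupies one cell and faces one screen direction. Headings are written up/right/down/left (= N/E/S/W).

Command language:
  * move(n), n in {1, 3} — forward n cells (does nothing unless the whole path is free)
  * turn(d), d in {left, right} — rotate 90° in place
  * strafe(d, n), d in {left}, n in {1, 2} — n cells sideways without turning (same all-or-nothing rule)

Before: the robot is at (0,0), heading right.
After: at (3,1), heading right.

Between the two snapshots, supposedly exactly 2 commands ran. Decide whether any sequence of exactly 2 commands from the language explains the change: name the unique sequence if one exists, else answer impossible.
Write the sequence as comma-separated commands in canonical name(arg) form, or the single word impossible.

key: still facing E at the end — nothing in the sequence rotates
from: at (0,0), heading right
step 1 (move(3)): at (3,0), heading right
step 2 (strafe(left, 1)): at (3,1), heading right
no other 2-command option fits: unique.

move(3), strafe(left, 1)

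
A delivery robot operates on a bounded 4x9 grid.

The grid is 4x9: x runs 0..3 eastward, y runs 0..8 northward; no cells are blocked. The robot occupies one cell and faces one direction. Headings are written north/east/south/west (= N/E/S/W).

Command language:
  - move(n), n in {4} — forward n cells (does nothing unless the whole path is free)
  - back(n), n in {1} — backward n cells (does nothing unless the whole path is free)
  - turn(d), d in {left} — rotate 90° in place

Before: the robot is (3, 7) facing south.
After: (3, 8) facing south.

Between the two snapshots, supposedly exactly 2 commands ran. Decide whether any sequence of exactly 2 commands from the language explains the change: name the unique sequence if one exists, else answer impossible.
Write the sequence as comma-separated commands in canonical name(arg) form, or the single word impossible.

back(1), back(1)

key: the second back(1) would leave the grid, so it does nothing
initial: (3, 7) facing south
t=1 back(1) ⇒ (3, 8) facing south
t=2 back(1) ⇒ (3, 8) facing south
no rival 2-sequence matches.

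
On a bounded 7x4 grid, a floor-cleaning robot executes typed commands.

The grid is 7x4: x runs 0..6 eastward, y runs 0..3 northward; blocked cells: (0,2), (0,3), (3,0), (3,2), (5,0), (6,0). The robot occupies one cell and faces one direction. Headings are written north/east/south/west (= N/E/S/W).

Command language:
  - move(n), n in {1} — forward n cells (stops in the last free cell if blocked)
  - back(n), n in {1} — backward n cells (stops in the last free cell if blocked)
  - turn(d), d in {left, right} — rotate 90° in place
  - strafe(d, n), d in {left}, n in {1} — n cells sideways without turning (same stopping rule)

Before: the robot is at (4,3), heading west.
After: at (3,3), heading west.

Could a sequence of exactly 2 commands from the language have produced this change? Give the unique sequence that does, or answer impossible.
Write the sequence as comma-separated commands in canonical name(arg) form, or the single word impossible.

move(1), strafe(left, 1)

key: heading stays W — no command in the sequence turns
start: at (4,3), heading west
step 1 (move(1)): at (3,3), heading west
step 2 (strafe(left, 1)): at (3,3), heading west
uniquely the one of 25 2-step routes that fits.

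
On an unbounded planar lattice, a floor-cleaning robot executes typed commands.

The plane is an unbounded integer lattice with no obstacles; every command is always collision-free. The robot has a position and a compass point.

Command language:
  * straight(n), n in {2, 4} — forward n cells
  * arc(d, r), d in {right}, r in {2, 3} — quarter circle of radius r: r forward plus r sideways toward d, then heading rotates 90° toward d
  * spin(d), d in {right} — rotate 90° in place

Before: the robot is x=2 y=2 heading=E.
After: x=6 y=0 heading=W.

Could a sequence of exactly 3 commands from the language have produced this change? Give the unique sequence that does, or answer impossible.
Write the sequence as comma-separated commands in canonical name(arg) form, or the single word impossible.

straight(2), arc(right, 2), spin(right)

key: cell and facing (now W) both changed — the 3 commands mix motion and turning
t0: x=2 y=2 heading=E
[1] after straight(2): x=4 y=2 heading=E
[2] after arc(right, 2): x=6 y=0 heading=S
[3] after spin(right): x=6 y=0 heading=W
no rival 3-sequence matches.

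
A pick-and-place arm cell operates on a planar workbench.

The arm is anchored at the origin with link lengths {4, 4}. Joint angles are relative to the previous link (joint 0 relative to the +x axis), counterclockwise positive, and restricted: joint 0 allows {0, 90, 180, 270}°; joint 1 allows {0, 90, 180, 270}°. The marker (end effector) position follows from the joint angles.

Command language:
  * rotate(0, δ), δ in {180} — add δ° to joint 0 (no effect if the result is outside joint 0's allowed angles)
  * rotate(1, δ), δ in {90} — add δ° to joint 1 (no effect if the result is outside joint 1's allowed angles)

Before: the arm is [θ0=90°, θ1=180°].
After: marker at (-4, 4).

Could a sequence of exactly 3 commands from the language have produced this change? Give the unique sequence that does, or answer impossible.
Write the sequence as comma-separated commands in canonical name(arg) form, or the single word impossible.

start: [θ0=90°, θ1=180°]
step 1 (rotate(1, 90)): [θ0=90°, θ1=270°]
step 2 (rotate(1, 90)): [θ0=90°, θ1=0°]
step 3 (rotate(1, 90)): [θ0=90°, θ1=90°]
no other 3-command option fits: unique.

rotate(1, 90), rotate(1, 90), rotate(1, 90)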